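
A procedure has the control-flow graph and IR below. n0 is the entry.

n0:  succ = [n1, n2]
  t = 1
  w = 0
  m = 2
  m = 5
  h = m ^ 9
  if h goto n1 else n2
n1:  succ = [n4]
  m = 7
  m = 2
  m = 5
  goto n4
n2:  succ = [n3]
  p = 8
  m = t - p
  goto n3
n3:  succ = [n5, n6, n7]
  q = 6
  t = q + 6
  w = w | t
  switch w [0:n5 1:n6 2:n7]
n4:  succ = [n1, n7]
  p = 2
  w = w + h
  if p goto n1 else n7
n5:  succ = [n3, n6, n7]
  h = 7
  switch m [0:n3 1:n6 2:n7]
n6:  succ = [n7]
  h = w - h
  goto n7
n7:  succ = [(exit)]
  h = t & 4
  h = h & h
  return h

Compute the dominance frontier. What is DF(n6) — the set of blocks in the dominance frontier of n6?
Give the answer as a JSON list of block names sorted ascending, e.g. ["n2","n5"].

Answer: ["n7"]

Analysis:
idom tree: n1←n0 n2←n0 n3←n2 n4←n1 n5←n3 n6←n3 n7←n0
Dom at joins:
  n1: preds {n0,n4}: {n0} ∩ {n0,n1,n4} = {n0}; idom=n0
  n3: preds {n2,n5}: {n0,n2} ∩ {n0,n2,n3,n5} = {n0,n2}; idom=n2
  n6: preds {n3,n5}: {n0,n2,n3} ∩ {n0,n2,n3,n5} = {n0,n2,n3}; idom=n3
  n7: preds {n3,n4,n5,n6}: {n0,n2,n3} ∩ {n0,n1,n4} ∩ {n0,n2,n3,n5} ∩ {n0,n2,n3,n6} = {n0}; idom=n0

Frontier:
  join n1 pred n0: · stop@n0
  join n1 pred n4: n4→n1 stop@n0
  join n3 pred n2: · stop@n2
  join n3 pred n5: n5→n3 stop@n2
  join n6 pred n3: · stop@n3
  join n6 pred n5: n5 stop@n3
  join n7 pred n3: n3→n2 stop@n0
  join n7 pred n4: n4→n1 stop@n0
  join n7 pred n5: n5→n3→n2 stop@n0
  join n7 pred n6: n6→n3→n2 stop@n0
  n0: DF=∅
  n1: DF={n1,n7}
  n2: DF={n7}
  n3: DF={n3,n7}
  n4: DF={n1,n7}
  n5: DF={n3,n6,n7}
  n6: DF={n7}
  n7: DF=∅

DF(n6) = ["n7"]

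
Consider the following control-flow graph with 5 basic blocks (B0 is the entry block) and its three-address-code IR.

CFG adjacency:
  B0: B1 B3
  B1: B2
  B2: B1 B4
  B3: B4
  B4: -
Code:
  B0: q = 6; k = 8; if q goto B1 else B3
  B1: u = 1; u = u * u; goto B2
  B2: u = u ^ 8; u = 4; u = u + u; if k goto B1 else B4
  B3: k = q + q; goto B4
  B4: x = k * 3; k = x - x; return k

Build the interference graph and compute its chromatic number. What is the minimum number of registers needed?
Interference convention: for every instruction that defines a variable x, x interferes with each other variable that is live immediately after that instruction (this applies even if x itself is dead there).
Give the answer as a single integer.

Per-block:
  B0: {k,q} / ∅
  B1: {u} / ∅
  B2: {u} / {k,u}
  B3: {k} / {q}
  B4: {k,x} / {k}

Liveness:
  B0 li=∅ lo={k,q}
  B1 li={k} lo={k,u}
  B2 li={k,u} lo={k}
  B3 li={q} lo={k}
  B4 li={k} lo=∅

Interference:
  k↔{q,u}
  q↔{k}
  u↔{k}
  x↔∅

Colouring:
  lower bound: {k,q} mutually conflict ⇒ χ ≥ 2
  2-colouring: c0={k,x}  c1={q,u}
  χ = 2

Answer: 2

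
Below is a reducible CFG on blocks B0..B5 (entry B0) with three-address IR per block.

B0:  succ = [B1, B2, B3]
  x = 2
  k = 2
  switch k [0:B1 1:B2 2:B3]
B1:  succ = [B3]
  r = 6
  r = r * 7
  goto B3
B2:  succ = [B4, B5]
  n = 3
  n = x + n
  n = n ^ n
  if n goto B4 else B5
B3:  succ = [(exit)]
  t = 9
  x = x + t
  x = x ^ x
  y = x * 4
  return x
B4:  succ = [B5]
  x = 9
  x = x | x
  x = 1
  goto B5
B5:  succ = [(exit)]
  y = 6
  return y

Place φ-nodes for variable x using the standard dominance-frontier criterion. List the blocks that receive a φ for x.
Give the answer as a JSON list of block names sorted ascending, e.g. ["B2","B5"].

Answer: ["B5"]

Working:
idom tree: B1←B0 B2←B0 B3←B0 B4←B2 B5←B2
Dom at joins:
  B3: preds {B0,B1}: {B0} ∩ {B0,B1} = {B0}; idom=B0
  B5: preds {B2,B4}: {B0,B2} ∩ {B0,B2,B4} = {B0,B2}; idom=B2

DF derivation:
  join B3 pred B0: · stop@B0
  join B3 pred B1: B1 stop@B0
  join B5 pred B2: · stop@B2
  join B5 pred B4: B4 stop@B2
  B0: DF=∅
  B1: DF={B3}
  B2: DF=∅
  B3: DF=∅
  B4: DF={B5}
  B5: DF=∅

φ for x: defs {B0,B3,B4}
  DF⁺ = {B5}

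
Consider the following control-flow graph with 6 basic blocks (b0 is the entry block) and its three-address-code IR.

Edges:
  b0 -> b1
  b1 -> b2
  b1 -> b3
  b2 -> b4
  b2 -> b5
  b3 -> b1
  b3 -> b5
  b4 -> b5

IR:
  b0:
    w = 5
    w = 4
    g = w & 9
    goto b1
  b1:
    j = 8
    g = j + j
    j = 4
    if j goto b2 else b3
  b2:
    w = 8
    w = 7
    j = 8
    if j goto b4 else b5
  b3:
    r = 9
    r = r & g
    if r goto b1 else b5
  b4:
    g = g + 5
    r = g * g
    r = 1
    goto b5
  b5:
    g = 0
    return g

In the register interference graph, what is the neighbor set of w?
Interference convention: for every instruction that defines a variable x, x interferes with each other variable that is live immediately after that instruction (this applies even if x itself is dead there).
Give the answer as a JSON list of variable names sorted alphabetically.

Block summaries:
  b0: def={g,w} ue=∅
  b1: def={g,j} ue=∅
  b2: def={j,w} ue=∅
  b3: def={r} ue={g}
  b4: def={g,r} ue={g}
  b5: def={g} ue=∅

Backward fixpoint:
  b0 li=∅ lo=∅
  b1 li=∅ lo={g}
  b2 li={g} lo={g}
  b3 li={g} lo=∅
  b4 li={g} lo=∅
  b5 li=∅ lo=∅

Conflict graph:
  g↔{j,r,w}
  j↔{g}
  r↔{g}
  w↔{g}

N(w) = ["g"]

Answer: ["g"]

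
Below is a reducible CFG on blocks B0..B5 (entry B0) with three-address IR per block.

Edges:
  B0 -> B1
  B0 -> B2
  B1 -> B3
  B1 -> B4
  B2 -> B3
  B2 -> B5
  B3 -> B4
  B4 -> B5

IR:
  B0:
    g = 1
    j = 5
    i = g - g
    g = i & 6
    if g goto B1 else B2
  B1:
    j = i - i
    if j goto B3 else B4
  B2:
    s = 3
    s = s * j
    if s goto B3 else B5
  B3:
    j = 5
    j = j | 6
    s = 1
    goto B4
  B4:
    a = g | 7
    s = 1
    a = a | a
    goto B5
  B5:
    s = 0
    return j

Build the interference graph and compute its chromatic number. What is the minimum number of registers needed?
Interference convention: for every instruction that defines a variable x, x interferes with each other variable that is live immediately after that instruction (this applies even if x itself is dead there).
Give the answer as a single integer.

Answer: 3

Derivation:
def/use:
  B0 def {g,i,j} use ∅
  B1 def {j} use {i}
  B2 def {s} use {j}
  B3 def {j,s} use ∅
  B4 def {a,s} use {g}
  B5 def {s} use {j}

Liveness:
  B0 li=∅ lo={g,i,j}
  B1 li={g,i} lo={g,j}
  B2 li={g,j} lo={g,j}
  B3 li={g} lo={g,j}
  B4 li={g,j} lo={j}
  B5 li={j} lo=∅

Conflict graph:
  a↔{j,s}
  g↔{i,j,s}
  i↔{g,j}
  j↔{a,g,i,s}
  s↔{a,g,j}

Chromatic number:
  {a,j,s} pairwise interfere (3-clique) ⇒ χ ≥ 3
  assign a→r1 g→r1 i→r2 j→r0 s→r2 — no edge inside a register ⇒ χ ≤ 3
  χ = 3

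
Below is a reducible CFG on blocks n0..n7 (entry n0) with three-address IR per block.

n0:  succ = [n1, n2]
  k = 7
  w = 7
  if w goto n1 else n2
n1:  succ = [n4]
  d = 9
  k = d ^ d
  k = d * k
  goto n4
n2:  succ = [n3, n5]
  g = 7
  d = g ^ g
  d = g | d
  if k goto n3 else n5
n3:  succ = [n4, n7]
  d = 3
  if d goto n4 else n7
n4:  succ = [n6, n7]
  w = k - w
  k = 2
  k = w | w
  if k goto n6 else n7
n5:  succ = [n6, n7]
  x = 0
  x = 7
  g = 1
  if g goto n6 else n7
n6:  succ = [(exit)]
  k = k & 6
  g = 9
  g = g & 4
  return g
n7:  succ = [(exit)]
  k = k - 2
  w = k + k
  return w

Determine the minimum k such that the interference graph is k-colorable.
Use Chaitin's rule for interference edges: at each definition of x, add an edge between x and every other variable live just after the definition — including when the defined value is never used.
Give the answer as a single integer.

Answer: 4

Derivation:
def/use:
  n0: {k,w} / ∅
  n1: {d,k} / ∅
  n2: {d,g} / {k}
  n3: {d} / ∅
  n4: {k,w} / {k,w}
  n5: {g,x} / ∅
  n6: {g,k} / {k}
  n7: {k,w} / {k}

Backward fixpoint:
  n0: in=∅ out={k,w}
  n1: in={w} out={k,w}
  n2: in={k,w} out={k,w}
  n3: in={k,w} out={k,w}
  n4: in={k,w} out={k}
  n5: in={k} out={k}
  n6: in={k} out=∅
  n7: in={k} out=∅

Conflict graph:
  d: {g,k,w}
  g: {d,k,w}
  k: {d,g,w,x}
  w: {d,g,k}
  x: {k}

Registers:
  lower bound: {d,g,k,w} mutually conflict ⇒ χ ≥ 4
  assign d→c1 g→c2 k→c0 w→c3 x→c1 — no edge inside a register ⇒ χ ≤ 4
  χ = 4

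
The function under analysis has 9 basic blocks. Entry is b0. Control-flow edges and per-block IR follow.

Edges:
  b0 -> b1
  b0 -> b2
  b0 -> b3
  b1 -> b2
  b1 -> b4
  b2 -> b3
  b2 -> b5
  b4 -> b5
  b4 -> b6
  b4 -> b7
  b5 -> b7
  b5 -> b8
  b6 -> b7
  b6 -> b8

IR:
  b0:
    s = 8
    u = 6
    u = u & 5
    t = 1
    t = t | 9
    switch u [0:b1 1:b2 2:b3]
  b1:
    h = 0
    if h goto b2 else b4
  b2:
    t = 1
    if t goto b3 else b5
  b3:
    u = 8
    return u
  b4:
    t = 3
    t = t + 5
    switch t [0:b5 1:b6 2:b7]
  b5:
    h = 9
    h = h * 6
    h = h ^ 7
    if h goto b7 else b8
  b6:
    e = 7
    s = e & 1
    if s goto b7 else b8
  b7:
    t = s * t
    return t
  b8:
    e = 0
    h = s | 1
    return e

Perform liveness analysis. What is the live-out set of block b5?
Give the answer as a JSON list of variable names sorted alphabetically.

Answer: ["s", "t"]

Derivation:
def/use:
  b0: {s,t,u} / ∅
  b1: {h} / ∅
  b2: {t} / ∅
  b3: {u} / ∅
  b4: {t} / ∅
  b5: {h} / ∅
  b6: {e,s} / ∅
  b7: {t} / {s,t}
  b8: {e,h} / {s}

Backward fixpoint:
  b0: in=∅ out={s}
  b1: in={s} out={s}
  b2: in={s} out={s,t}
  b3: in=∅ out=∅
  b4: in={s} out={s,t}
  b5: in={s,t} out={s,t}
  b6: in={t} out={s,t}
  b7: in={s,t} out=∅
  b8: in={s} out=∅

live-out(b5) = ["s", "t"]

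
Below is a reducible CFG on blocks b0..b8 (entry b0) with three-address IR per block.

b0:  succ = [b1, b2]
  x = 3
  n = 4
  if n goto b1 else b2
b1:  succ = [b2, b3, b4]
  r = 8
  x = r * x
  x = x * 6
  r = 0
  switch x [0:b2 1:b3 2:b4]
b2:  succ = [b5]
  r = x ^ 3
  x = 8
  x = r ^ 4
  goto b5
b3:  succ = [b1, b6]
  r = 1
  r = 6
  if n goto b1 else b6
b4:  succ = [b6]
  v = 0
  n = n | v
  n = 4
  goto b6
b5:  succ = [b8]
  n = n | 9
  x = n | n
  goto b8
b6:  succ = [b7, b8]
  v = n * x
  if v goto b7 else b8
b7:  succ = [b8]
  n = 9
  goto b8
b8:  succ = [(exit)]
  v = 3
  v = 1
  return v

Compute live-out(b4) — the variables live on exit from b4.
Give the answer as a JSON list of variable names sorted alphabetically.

Answer: ["n", "x"]

Working:
Block summaries:
  b0 def {n,x} use ∅
  b1 def {r,x} use {x}
  b2 def {r,x} use {x}
  b3 def {r} use {n}
  b4 def {n,v} use {n}
  b5 def {n,x} use {n}
  b6 def {v} use {n,x}
  b7 def {n} use ∅
  b8 def {v} use ∅

Backward fixpoint:
  b0: in=∅ out={n,x}
  b1: in={n,x} out={n,x}
  b2: in={n,x} out={n}
  b3: in={n,x} out={n,x}
  b4: in={n,x} out={n,x}
  b5: in={n} out=∅
  b6: in={n,x} out=∅
  b7: in=∅ out=∅
  b8: in=∅ out=∅

live-out(b4) = ["n", "x"]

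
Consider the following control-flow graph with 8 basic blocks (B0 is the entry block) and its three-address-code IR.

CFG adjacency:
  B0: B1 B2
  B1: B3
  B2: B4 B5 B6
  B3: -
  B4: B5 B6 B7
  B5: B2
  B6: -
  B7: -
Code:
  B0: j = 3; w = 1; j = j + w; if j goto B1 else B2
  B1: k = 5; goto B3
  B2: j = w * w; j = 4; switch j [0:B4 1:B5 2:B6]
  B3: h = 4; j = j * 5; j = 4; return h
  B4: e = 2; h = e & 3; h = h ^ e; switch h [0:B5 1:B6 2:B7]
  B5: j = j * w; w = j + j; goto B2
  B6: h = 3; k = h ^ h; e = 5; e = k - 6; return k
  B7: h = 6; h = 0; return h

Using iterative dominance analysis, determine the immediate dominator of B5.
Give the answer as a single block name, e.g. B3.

idom tree: B1←B0 B2←B0 B3←B1 B4←B2 B5←B2 B6←B2 B7←B4
Join-block Dom:
  B2: preds {B0,B5}: {B0} ∩ {B0,B2,B5} = {B0}; idom=B0
  B5: preds {B2,B4}: {B0,B2} ∩ {B0,B2,B4} = {B0,B2}; idom=B2
  B6: preds {B2,B4}: {B0,B2} ∩ {B0,B2,B4} = {B0,B2}; idom=B2

idom(B5) = B2

Answer: B2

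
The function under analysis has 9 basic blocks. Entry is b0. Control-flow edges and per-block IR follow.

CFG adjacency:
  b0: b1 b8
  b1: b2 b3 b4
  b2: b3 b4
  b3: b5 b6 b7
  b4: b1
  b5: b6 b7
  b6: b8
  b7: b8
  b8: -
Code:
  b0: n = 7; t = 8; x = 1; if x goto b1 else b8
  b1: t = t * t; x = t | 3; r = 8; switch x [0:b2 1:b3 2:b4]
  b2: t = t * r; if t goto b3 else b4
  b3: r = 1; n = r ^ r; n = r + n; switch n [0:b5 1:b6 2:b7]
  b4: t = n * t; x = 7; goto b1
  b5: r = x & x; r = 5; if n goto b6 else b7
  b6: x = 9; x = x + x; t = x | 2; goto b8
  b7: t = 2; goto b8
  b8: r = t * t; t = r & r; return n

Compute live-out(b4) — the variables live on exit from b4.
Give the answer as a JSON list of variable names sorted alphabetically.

Block summaries:
  b0 def {n,t,x} use ∅
  b1 def {r,t,x} use {t}
  b2 def {t} use {r,t}
  b3 def {n,r} use ∅
  b4 def {t,x} use {n,t}
  b5 def {r} use {n,x}
  b6 def {t,x} use ∅
  b7 def {t} use ∅
  b8 def {r,t} use {n,t}

Backward fixpoint:
  b0 li=∅ lo={n,t}
  b1 li={n,t} lo={n,r,t,x}
  b2 li={n,r,t,x} lo={n,t,x}
  b3 li={x} lo={n,x}
  b4 li={n,t} lo={n,t}
  b5 li={n,x} lo={n}
  b6 li={n} lo={n,t}
  b7 li={n} lo={n,t}
  b8 li={n,t} lo=∅

live-out(b4) = ["n", "t"]

Answer: ["n", "t"]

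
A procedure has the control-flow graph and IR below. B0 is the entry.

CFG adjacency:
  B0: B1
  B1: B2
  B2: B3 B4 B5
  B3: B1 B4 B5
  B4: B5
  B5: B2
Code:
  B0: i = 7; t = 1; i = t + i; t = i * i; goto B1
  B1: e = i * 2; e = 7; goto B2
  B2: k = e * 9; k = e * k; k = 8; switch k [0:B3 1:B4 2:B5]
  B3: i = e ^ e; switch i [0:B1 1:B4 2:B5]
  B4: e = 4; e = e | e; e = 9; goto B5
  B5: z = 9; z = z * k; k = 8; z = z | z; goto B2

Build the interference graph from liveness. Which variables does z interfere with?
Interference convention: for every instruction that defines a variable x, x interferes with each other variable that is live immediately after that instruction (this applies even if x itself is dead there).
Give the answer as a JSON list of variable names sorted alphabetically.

def/use:
  B0: {i,t} / ∅
  B1: {e} / {i}
  B2: {k} / {e}
  B3: {i} / {e}
  B4: {e} / ∅
  B5: {k,z} / {k}

Live sets:
  live B0: ∅→{i}
  live B1: {i}→{e}
  live B2: {e}→{e,k}
  live B3: {e,k}→{e,i,k}
  live B4: {k}→{e,k}
  live B5: {e,k}→{e}

Interference:
  e↔{i,k,z}
  i↔{e,k,t}
  k↔{e,i,z}
  t↔{i}
  z↔{e,k}

N(z) = ["e", "k"]

Answer: ["e", "k"]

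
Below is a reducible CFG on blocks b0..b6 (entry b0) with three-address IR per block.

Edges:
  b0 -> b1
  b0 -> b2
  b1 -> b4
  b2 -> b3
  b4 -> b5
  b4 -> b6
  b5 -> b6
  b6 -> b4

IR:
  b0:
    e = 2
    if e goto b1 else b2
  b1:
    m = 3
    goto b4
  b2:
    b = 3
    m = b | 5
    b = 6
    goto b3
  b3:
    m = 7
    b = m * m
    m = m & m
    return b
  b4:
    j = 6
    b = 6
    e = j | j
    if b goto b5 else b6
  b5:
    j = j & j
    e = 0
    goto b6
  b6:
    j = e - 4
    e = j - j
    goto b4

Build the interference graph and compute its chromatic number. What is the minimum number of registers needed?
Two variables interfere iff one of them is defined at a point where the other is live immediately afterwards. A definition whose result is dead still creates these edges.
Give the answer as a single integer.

Per-block:
  b0: {e} / ∅
  b1: {m} / ∅
  b2: {b,m} / ∅
  b3: {b,m} / ∅
  b4: {b,e,j} / ∅
  b5: {e,j} / {j}
  b6: {e,j} / {e}

Backward fixpoint:
  b0 li=∅ lo=∅
  b1 li=∅ lo=∅
  b2 li=∅ lo=∅
  b3 li=∅ lo=∅
  b4 li=∅ lo={e,j}
  b5 li={j} lo={e}
  b6 li={e} lo=∅

Interfere edges:
  b: {e,j,m}
  e: {b,j}
  j: {b,e}
  m: {b}

Registers:
  lower bound: {b,e,j} mutually conflict ⇒ χ ≥ 3
  assign b→R0 e→R1 j→R2 m→R1 — no edge inside a register ⇒ χ ≤ 3
  χ = 3

Answer: 3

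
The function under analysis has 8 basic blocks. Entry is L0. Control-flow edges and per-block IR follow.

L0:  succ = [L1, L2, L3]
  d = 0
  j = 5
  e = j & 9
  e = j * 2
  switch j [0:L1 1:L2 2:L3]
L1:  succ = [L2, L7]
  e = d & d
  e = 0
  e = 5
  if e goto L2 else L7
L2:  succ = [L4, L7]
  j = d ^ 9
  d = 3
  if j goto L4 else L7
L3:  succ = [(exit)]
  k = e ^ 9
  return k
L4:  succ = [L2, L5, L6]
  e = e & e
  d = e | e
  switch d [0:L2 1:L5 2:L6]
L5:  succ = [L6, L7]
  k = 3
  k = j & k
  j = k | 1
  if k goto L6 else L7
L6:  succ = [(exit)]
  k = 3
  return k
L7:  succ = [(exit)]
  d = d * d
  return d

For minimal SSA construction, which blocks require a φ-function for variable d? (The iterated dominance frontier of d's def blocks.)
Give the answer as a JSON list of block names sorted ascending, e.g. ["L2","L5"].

idom tree: L1←L0 L2←L0 L3←L0 L4←L2 L5←L4 L6←L4 L7←L0
Dom at joins:
  L2: preds {L0,L1,L4}: {L0} ∩ {L0,L1} ∩ {L0,L2,L4} = {L0}; idom=L0
  L6: preds {L4,L5}: {L0,L2,L4} ∩ {L0,L2,L4,L5} = {L0,L2,L4}; idom=L4
  L7: preds {L1,L2,L5}: {L0,L1} ∩ {L0,L2} ∩ {L0,L2,L4,L5} = {L0}; idom=L0

DF derivation:
  join L2 pred L0: · stop@L0
  join L2 pred L1: L1 stop@L0
  join L2 pred L4: L4→L2 stop@L0
  join L6 pred L4: · stop@L4
  join L6 pred L5: L5 stop@L4
  join L7 pred L1: L1 stop@L0
  join L7 pred L2: L2 stop@L0
  join L7 pred L5: L5→L4→L2 stop@L0
  L0 → ∅
  L1 → {L2,L7}
  L2 → {L2,L7}
  L3 → ∅
  L4 → {L2,L7}
  L5 → {L6,L7}
  L6 → ∅
  L7 → ∅

φ for d: defs {L0,L2,L4,L7}
  DF⁺ = {L2,L7}

Answer: ["L2", "L7"]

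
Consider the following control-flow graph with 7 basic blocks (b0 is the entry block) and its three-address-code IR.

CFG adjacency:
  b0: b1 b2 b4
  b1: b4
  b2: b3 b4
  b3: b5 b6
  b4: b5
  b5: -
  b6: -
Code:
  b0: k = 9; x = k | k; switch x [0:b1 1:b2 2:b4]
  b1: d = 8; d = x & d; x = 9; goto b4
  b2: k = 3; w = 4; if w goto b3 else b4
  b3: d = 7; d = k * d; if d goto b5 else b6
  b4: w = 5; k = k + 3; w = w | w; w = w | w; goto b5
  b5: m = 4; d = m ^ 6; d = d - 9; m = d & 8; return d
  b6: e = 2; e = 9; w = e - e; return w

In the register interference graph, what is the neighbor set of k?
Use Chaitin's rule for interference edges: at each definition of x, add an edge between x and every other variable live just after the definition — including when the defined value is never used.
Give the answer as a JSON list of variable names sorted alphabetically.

Per-block:
  b0: {k,x} / ∅
  b1: {d,x} / {x}
  b2: {k,w} / ∅
  b3: {d} / {k}
  b4: {k,w} / {k}
  b5: {d,m} / ∅
  b6: {e,w} / ∅

Backward fixpoint:
  b0: in=∅ out={k,x}
  b1: in={k,x} out={k}
  b2: in=∅ out={k}
  b3: in={k} out=∅
  b4: in={k} out=∅
  b5: in=∅ out=∅
  b6: in=∅ out=∅

Interference:
  d: {k,m,x}
  e: ∅
  k: {d,w,x}
  m: {d}
  w: {k}
  x: {d,k}

N(k) = ["d", "w", "x"]

Answer: ["d", "w", "x"]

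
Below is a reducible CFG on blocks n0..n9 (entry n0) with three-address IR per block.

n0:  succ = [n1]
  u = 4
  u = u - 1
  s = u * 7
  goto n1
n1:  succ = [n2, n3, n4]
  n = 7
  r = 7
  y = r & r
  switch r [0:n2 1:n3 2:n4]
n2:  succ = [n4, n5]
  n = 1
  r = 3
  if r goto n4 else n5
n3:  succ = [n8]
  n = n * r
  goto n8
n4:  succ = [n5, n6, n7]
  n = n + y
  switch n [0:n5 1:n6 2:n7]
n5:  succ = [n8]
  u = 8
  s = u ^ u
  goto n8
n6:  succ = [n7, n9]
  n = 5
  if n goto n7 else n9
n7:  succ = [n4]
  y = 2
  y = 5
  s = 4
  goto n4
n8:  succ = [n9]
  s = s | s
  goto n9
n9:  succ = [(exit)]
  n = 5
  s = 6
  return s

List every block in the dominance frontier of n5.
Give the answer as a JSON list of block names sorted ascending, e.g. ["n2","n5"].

Answer: ["n8"]

Analysis:
idom tree: n1←n0 n2←n1 n3←n1 n4←n1 n5←n1 n6←n4 n7←n4 n8←n1 n9←n1
Dom∩ at merges:
  n4: preds {n1,n2,n7}: {n0,n1} ∩ {n0,n1,n2} ∩ {n0,n1,n4,n7} = {n0,n1}; idom=n1
  n5: preds {n2,n4}: {n0,n1,n2} ∩ {n0,n1,n4} = {n0,n1}; idom=n1
  n7: preds {n4,n6}: {n0,n1,n4} ∩ {n0,n1,n4,n6} = {n0,n1,n4}; idom=n4
  n8: preds {n3,n5}: {n0,n1,n3} ∩ {n0,n1,n5} = {n0,n1}; idom=n1
  n9: preds {n6,n8}: {n0,n1,n4,n6} ∩ {n0,n1,n8} = {n0,n1}; idom=n1

DF derivation:
  n4←n1: walk · to n1
  n4←n2: walk n2 to n1
  n4←n7: walk n7→n4 to n1
  n5←n2: walk n2 to n1
  n5←n4: walk n4 to n1
  n7←n4: walk · to n4
  n7←n6: walk n6 to n4
  n8←n3: walk n3 to n1
  n8←n5: walk n5 to n1
  n9←n6: walk n6→n4 to n1
  n9←n8: walk n8 to n1
  n0: DF=∅
  n1: DF=∅
  n2: DF={n4,n5}
  n3: DF={n8}
  n4: DF={n4,n5,n9}
  n5: DF={n8}
  n6: DF={n7,n9}
  n7: DF={n4}
  n8: DF={n9}
  n9: DF=∅

DF(n5) = ["n8"]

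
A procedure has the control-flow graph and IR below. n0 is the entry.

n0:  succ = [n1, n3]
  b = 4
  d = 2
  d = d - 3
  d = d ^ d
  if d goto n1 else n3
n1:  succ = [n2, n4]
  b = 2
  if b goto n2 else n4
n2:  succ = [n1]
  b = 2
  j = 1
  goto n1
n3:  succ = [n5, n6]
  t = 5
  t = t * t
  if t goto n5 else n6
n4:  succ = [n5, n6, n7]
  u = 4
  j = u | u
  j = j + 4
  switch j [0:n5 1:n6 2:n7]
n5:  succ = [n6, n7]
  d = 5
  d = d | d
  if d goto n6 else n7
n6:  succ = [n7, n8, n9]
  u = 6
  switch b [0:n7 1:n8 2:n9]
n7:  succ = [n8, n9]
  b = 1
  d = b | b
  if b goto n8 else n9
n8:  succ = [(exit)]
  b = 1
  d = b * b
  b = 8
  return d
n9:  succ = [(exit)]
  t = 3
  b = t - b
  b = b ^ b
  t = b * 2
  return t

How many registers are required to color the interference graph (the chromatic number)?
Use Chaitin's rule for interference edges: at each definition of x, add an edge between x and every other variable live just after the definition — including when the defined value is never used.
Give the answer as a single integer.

Answer: 2

Derivation:
Per-block:
  n0: {b,d} / ∅
  n1: {b} / ∅
  n2: {b,j} / ∅
  n3: {t} / ∅
  n4: {j,u} / ∅
  n5: {d} / ∅
  n6: {u} / {b}
  n7: {b,d} / ∅
  n8: {b,d} / ∅
  n9: {b,t} / {b}

Liveness:
  n0: in=∅ out={b}
  n1: in=∅ out={b}
  n2: in=∅ out=∅
  n3: in={b} out={b}
  n4: in={b} out={b}
  n5: in={b} out={b}
  n6: in={b} out={b}
  n7: in=∅ out={b}
  n8: in=∅ out=∅
  n9: in={b} out=∅

Interference:
  b↔{d,j,t,u}
  d↔{b}
  j↔{b}
  t↔{b}
  u↔{b}

Colouring:
  lower bound: {b,d} mutually conflict ⇒ χ ≥ 2
  assign b→c0 d→c1 j→c1 t→c1 u→c1 — no edge inside a register ⇒ χ ≤ 2
  χ = 2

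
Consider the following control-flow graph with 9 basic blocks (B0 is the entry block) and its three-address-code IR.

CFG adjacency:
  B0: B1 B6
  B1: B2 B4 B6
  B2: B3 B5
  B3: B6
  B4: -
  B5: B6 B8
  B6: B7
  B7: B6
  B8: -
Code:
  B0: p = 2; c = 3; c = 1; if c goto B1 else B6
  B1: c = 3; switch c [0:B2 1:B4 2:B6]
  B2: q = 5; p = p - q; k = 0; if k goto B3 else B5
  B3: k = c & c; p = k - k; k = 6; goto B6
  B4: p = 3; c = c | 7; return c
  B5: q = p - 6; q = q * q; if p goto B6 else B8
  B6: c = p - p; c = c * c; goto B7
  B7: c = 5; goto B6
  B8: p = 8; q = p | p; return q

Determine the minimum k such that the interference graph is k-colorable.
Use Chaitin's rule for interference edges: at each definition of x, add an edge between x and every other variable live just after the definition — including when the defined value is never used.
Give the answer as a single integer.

Answer: 3

Derivation:
Block summaries:
  B0: {c,p} / ∅
  B1: {c} / ∅
  B2: {k,p,q} / {p}
  B3: {k,p} / {c}
  B4: {c,p} / {c}
  B5: {q} / {p}
  B6: {c} / {p}
  B7: {c} / ∅
  B8: {p,q} / ∅

Backward fixpoint:
  live B0: ∅→{p}
  live B1: {p}→{c,p}
  live B2: {c,p}→{c,p}
  live B3: {c}→{p}
  live B4: {c}→∅
  live B5: {p}→{p}
  live B6: {p}→{p}
  live B7: {p}→{p}
  live B8: ∅→∅

Interference:
  c — {k,p,q}
  k — {c,p}
  p — {c,k,q}
  q — {c,p}

Colouring:
  clique {c,k,p} ⇒ need ≥ 3
  3-colouring: c0={c}  c1={p}  c2={k,q}
  χ = 3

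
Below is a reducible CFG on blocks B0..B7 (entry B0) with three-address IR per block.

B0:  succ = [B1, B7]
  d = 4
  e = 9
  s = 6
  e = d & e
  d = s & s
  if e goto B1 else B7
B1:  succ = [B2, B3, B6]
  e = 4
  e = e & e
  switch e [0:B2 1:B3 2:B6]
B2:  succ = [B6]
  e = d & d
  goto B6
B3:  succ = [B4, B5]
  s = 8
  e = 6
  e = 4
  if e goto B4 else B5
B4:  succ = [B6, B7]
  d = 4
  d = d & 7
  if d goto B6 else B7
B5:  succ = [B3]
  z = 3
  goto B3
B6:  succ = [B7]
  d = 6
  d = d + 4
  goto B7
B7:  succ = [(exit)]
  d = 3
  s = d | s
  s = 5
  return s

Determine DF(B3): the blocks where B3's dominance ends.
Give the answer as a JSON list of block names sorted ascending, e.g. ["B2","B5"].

idom tree: B1←B0 B2←B1 B3←B1 B4←B3 B5←B3 B6←B1 B7←B0
Dom∩ at merges:
  B3: preds {B1,B5}: {B0,B1} ∩ {B0,B1,B3,B5} = {B0,B1}; idom=B1
  B6: preds {B1,B2,B4}: {B0,B1} ∩ {B0,B1,B2} ∩ {B0,B1,B3,B4} = {B0,B1}; idom=B1
  B7: preds {B0,B4,B6}: {B0} ∩ {B0,B1,B3,B4} ∩ {B0,B1,B6} = {B0}; idom=B0

Frontier:
  join B3 pred B1: · stop@B1
  join B3 pred B5: B5→B3 stop@B1
  join B6 pred B1: · stop@B1
  join B6 pred B2: B2 stop@B1
  join B6 pred B4: B4→B3 stop@B1
  join B7 pred B0: · stop@B0
  join B7 pred B4: B4→B3→B1 stop@B0
  join B7 pred B6: B6→B1 stop@B0
  B0 → ∅
  B1 → {B7}
  B2 → {B6}
  B3 → {B3,B6,B7}
  B4 → {B6,B7}
  B5 → {B3}
  B6 → {B7}
  B7 → ∅

DF(B3) = ["B3", "B6", "B7"]

Answer: ["B3", "B6", "B7"]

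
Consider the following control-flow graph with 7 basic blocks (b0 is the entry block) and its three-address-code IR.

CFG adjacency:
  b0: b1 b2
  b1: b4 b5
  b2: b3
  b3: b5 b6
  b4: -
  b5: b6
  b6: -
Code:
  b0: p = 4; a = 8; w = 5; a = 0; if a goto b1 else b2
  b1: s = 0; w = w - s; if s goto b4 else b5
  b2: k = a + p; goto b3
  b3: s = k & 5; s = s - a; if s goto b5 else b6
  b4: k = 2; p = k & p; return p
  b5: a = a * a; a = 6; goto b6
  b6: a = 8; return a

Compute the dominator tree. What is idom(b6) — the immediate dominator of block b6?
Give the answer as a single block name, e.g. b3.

idom tree: b1←b0 b2←b0 b3←b2 b4←b1 b5←b0 b6←b0
Dom at joins:
  b5: preds {b1,b3}: {b0,b1} ∩ {b0,b2,b3} = {b0}; idom=b0
  b6: preds {b3,b5}: {b0,b2,b3} ∩ {b0,b5} = {b0}; idom=b0

idom(b6) = b0

Answer: b0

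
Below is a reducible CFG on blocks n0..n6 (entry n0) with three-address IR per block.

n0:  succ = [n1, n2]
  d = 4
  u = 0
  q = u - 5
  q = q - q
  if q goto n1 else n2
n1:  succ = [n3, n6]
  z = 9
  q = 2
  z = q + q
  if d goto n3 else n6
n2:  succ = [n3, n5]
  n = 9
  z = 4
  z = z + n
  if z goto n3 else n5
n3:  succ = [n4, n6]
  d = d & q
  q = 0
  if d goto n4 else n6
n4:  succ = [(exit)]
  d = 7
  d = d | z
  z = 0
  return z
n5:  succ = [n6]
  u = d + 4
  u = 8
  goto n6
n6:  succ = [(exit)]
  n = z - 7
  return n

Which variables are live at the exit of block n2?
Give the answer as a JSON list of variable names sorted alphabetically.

Per-block:
  n0: def={d,q,u} ue=∅
  n1: def={q,z} ue={d}
  n2: def={n,z} ue=∅
  n3: def={d,q} ue={d,q}
  n4: def={d,z} ue={z}
  n5: def={u} ue={d}
  n6: def={n} ue={z}

Live sets:
  n0 li=∅ lo={d,q}
  n1 li={d} lo={d,q,z}
  n2 li={d,q} lo={d,q,z}
  n3 li={d,q,z} lo={z}
  n4 li={z} lo=∅
  n5 li={d,z} lo={z}
  n6 li={z} lo=∅

live-out(n2) = ["d", "q", "z"]

Answer: ["d", "q", "z"]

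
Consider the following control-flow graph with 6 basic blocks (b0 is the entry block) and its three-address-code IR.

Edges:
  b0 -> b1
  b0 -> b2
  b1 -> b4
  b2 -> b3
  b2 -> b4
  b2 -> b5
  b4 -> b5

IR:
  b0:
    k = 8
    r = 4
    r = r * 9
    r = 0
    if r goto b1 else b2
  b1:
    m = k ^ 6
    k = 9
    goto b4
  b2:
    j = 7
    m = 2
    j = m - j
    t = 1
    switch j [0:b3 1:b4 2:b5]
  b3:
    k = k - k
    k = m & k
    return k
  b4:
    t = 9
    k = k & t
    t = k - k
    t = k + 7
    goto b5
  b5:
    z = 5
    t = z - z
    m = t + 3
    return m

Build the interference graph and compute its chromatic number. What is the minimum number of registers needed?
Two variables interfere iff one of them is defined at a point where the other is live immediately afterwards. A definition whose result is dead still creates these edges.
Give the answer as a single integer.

def/use:
  b0: {k,r} / ∅
  b1: {k,m} / {k}
  b2: {j,m,t} / ∅
  b3: {k} / {k,m}
  b4: {k,t} / {k}
  b5: {m,t,z} / ∅

Backward fixpoint:
  b0: in=∅ out={k}
  b1: in={k} out={k}
  b2: in={k} out={k,m}
  b3: in={k,m} out=∅
  b4: in={k} out=∅
  b5: in=∅ out=∅

Conflict graph:
  j — {k,m,t}
  k — {j,m,r,t}
  m — {j,k,t}
  r — {k}
  t — {j,k,m}
  z — ∅

Chromatic number:
  clique {j,k,m,t} ⇒ need ≥ 4
  assign j→c1 k→c0 m→c2 r→c1 t→c3 z→c0 — no edge inside a register ⇒ χ ≤ 4
  χ = 4

Answer: 4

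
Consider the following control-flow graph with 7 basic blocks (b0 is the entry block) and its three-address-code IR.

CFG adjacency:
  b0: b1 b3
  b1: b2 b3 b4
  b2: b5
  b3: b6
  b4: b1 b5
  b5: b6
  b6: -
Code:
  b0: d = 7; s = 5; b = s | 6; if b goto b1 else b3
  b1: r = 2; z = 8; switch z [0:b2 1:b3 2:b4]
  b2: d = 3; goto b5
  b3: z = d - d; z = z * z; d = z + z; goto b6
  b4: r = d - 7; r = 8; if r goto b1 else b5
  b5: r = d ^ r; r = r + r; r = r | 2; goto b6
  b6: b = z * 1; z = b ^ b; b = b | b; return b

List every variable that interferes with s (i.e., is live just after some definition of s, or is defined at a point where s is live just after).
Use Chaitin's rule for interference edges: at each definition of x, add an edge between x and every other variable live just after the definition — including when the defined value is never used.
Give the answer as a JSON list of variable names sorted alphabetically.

def/use:
  b0: {b,d,s} / ∅
  b1: {r,z} / ∅
  b2: {d} / ∅
  b3: {d,z} / {d}
  b4: {r} / {d}
  b5: {r} / {d,r}
  b6: {b,z} / {z}

Backward fixpoint:
  live b0: ∅→{d}
  live b1: {d}→{d,r,z}
  live b2: {r,z}→{d,r,z}
  live b3: {d}→{z}
  live b4: {d,z}→{d,r,z}
  live b5: {d,r,z}→{z}
  live b6: {z}→∅

Conflict graph:
  b: {d,z}
  d: {b,r,s,z}
  r: {d,z}
  s: {d}
  z: {b,d,r}

N(s) = ["d"]

Answer: ["d"]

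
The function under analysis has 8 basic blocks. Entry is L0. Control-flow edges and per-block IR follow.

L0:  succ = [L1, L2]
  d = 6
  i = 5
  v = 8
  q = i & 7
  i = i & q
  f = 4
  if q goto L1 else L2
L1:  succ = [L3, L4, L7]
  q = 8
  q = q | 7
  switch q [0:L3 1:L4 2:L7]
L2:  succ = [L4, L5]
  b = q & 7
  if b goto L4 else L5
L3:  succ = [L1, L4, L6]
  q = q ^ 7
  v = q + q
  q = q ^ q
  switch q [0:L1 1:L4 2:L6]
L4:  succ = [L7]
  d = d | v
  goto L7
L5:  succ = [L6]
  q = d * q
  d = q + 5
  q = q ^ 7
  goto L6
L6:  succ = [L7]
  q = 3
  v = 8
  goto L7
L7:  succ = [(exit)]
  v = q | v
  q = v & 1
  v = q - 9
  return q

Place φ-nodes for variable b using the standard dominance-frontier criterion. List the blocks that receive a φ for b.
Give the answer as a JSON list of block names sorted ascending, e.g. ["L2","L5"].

idom tree: L1←L0 L2←L0 L3←L1 L4←L0 L5←L2 L6←L0 L7←L0
Dom at joins:
  L1: preds {L0,L3}: {L0} ∩ {L0,L1,L3} = {L0}; idom=L0
  L4: preds {L1,L2,L3}: {L0,L1} ∩ {L0,L2} ∩ {L0,L1,L3} = {L0}; idom=L0
  L6: preds {L3,L5}: {L0,L1,L3} ∩ {L0,L2,L5} = {L0}; idom=L0
  L7: preds {L1,L4,L6}: {L0,L1} ∩ {L0,L4} ∩ {L0,L6} = {L0}; idom=L0

DF walk-up:
  join L1 pred L0: · stop@L0
  join L1 pred L3: L3→L1 stop@L0
  join L4 pred L1: L1 stop@L0
  join L4 pred L2: L2 stop@L0
  join L4 pred L3: L3→L1 stop@L0
  join L6 pred L3: L3→L1 stop@L0
  join L6 pred L5: L5→L2 stop@L0
  join L7 pred L1: L1 stop@L0
  join L7 pred L4: L4 stop@L0
  join L7 pred L6: L6 stop@L0
  L0 → ∅
  L1 → {L1,L4,L6,L7}
  L2 → {L4,L6}
  L3 → {L1,L4,L6}
  L4 → {L7}
  L5 → {L6}
  L6 → {L7}
  L7 → ∅

φ for b: defs {L2}
  DF⁺ = {L4,L6,L7}

Answer: ["L4", "L6", "L7"]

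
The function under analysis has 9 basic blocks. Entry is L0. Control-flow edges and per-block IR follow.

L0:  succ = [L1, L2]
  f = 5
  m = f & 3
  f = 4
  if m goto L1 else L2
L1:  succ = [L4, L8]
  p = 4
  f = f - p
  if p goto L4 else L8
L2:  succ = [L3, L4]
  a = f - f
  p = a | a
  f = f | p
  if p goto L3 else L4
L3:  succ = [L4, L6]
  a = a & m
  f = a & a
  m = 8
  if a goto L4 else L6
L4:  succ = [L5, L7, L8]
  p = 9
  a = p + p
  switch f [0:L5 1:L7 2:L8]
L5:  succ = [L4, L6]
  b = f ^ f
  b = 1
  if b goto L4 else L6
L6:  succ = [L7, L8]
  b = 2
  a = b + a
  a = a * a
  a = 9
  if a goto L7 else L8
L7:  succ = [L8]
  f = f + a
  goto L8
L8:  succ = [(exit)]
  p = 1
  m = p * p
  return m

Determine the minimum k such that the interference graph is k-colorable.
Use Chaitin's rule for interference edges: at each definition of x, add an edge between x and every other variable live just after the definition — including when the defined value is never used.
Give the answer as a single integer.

Answer: 4

Derivation:
Block summaries:
  L0: {f,m} / ∅
  L1: {f,p} / {f}
  L2: {a,f,p} / {f}
  L3: {a,f,m} / {a,m}
  L4: {a,p} / {f}
  L5: {b} / {f}
  L6: {a,b} / {a}
  L7: {f} / {a,f}
  L8: {m,p} / ∅

Liveness:
  live L0: ∅→{f,m}
  live L1: {f}→{f}
  live L2: {f,m}→{a,f,m}
  live L3: {a,m}→{a,f}
  live L4: {f}→{a,f}
  live L5: {a,f}→{a,f}
  live L6: {a,f}→{a,f}
  live L7: {a,f}→∅
  live L8: ∅→∅

Interfere edges:
  a↔{b,f,m,p}
  b↔{a,f}
  f↔{a,b,m,p}
  m↔{a,f,p}
  p↔{a,f,m}

Registers:
  clique {a,f,m,p} ⇒ need ≥ 4
  4-colouring: c0={a}  c1={f}  c2={b,m}  c3={p}
  χ = 4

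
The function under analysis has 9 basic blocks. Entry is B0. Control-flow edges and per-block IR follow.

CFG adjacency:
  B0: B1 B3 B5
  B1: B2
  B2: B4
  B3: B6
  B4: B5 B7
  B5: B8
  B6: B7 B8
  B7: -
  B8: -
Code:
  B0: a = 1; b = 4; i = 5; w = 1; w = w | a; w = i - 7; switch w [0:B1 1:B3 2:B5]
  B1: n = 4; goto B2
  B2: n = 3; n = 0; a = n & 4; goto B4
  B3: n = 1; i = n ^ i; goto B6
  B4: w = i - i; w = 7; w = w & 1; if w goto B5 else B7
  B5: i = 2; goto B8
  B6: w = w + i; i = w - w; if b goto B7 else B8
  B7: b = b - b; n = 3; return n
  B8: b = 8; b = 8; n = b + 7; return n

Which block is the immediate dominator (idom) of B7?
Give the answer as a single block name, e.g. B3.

Answer: B0

Derivation:
idom tree: B1←B0 B2←B1 B3←B0 B4←B2 B5←B0 B6←B3 B7←B0 B8←B0
Dom at joins:
  B5: preds {B0,B4}: {B0} ∩ {B0,B1,B2,B4} = {B0}; idom=B0
  B7: preds {B4,B6}: {B0,B1,B2,B4} ∩ {B0,B3,B6} = {B0}; idom=B0
  B8: preds {B5,B6}: {B0,B5} ∩ {B0,B3,B6} = {B0}; idom=B0

idom(B7) = B0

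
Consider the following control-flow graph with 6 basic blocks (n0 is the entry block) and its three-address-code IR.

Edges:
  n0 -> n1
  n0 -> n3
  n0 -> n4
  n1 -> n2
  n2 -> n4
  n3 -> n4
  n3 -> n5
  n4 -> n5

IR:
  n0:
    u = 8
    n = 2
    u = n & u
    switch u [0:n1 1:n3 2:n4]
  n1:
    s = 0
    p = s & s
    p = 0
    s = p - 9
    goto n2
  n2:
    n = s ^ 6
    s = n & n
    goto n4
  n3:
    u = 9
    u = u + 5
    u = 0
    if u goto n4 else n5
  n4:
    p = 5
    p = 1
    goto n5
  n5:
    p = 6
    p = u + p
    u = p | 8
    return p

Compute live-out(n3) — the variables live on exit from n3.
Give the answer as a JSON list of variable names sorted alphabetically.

Block summaries:
  n0 def {n,u} use ∅
  n1 def {p,s} use ∅
  n2 def {n,s} use {s}
  n3 def {u} use ∅
  n4 def {p} use ∅
  n5 def {p,u} use {u}

Live sets:
  n0: in=∅ out={u}
  n1: in={u} out={s,u}
  n2: in={s,u} out={u}
  n3: in=∅ out={u}
  n4: in={u} out={u}
  n5: in={u} out=∅

live-out(n3) = ["u"]

Answer: ["u"]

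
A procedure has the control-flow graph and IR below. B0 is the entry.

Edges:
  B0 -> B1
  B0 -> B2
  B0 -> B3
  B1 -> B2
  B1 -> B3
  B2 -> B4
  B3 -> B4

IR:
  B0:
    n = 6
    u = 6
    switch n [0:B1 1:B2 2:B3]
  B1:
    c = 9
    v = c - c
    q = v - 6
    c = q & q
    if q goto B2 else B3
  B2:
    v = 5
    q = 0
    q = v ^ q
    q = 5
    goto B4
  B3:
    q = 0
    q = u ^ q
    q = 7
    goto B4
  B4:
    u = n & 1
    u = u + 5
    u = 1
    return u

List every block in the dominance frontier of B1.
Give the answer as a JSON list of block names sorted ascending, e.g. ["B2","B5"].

Answer: ["B2", "B3"]

Working:
idom tree: B1←B0 B2←B0 B3←B0 B4←B0
Dom at joins:
  B2: preds {B0,B1}: {B0} ∩ {B0,B1} = {B0}; idom=B0
  B3: preds {B0,B1}: {B0} ∩ {B0,B1} = {B0}; idom=B0
  B4: preds {B2,B3}: {B0,B2} ∩ {B0,B3} = {B0}; idom=B0

DF derivation:
  join B2 pred B0: · stop@B0
  join B2 pred B1: B1 stop@B0
  join B3 pred B0: · stop@B0
  join B3 pred B1: B1 stop@B0
  join B4 pred B2: B2 stop@B0
  join B4 pred B3: B3 stop@B0
  B0 → ∅
  B1 → {B2,B3}
  B2 → {B4}
  B3 → {B4}
  B4 → ∅

DF(B1) = ["B2", "B3"]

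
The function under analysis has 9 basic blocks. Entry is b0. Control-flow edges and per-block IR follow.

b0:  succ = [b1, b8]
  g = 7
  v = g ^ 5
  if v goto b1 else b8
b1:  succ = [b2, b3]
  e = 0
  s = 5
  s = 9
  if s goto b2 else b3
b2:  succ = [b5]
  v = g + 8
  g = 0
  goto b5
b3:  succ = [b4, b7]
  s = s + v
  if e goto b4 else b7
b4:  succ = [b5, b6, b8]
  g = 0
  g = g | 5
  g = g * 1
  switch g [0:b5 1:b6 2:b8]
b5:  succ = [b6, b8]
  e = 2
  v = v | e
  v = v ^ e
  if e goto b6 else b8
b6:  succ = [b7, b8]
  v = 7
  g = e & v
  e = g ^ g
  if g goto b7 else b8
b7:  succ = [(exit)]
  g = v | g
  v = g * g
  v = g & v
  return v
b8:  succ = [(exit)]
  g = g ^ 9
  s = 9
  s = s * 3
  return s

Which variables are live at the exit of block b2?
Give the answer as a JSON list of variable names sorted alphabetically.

Answer: ["g", "v"]

Working:
def/use:
  b0: def={g,v} ue=∅
  b1: def={e,s} ue=∅
  b2: def={g,v} ue={g}
  b3: def={s} ue={e,s,v}
  b4: def={g} ue=∅
  b5: def={e,v} ue={v}
  b6: def={e,g,v} ue={e}
  b7: def={g,v} ue={g,v}
  b8: def={g,s} ue={g}

Backward fixpoint:
  b0: in=∅ out={g,v}
  b1: in={g,v} out={e,g,s,v}
  b2: in={g} out={g,v}
  b3: in={e,g,s,v} out={e,g,v}
  b4: in={e,v} out={e,g,v}
  b5: in={g,v} out={e,g}
  b6: in={e} out={g,v}
  b7: in={g,v} out=∅
  b8: in={g} out=∅

live-out(b2) = ["g", "v"]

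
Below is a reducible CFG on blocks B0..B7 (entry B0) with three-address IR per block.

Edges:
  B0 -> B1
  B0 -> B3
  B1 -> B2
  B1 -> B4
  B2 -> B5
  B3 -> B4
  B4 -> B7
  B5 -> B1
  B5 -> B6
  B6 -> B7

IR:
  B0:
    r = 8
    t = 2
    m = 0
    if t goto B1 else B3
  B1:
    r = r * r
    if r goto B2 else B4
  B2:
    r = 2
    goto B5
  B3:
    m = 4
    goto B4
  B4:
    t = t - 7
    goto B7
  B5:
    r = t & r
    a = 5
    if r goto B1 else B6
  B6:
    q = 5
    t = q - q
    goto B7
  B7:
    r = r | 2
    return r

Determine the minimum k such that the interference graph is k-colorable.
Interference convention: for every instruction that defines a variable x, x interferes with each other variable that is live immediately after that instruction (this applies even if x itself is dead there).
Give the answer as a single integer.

Answer: 3

Analysis:
Block summaries:
  B0: def={m,r,t} ue=∅
  B1: def={r} ue={r}
  B2: def={r} ue=∅
  B3: def={m} ue=∅
  B4: def={t} ue={t}
  B5: def={a,r} ue={r,t}
  B6: def={q,t} ue=∅
  B7: def={r} ue={r}

Backward fixpoint:
  B0: in=∅ out={r,t}
  B1: in={r,t} out={r,t}
  B2: in={t} out={r,t}
  B3: in={r,t} out={r,t}
  B4: in={r,t} out={r}
  B5: in={r,t} out={r,t}
  B6: in={r} out={r}
  B7: in={r} out=∅

Interfere edges:
  a: {r,t}
  m: {r,t}
  q: {r}
  r: {a,m,q,t}
  t: {a,m,r}

Chromatic number:
  clique {a,r,t} ⇒ need ≥ 3
  assign a→R2 m→R2 q→R1 r→R0 t→R1 — no edge inside a register ⇒ χ ≤ 3
  χ = 3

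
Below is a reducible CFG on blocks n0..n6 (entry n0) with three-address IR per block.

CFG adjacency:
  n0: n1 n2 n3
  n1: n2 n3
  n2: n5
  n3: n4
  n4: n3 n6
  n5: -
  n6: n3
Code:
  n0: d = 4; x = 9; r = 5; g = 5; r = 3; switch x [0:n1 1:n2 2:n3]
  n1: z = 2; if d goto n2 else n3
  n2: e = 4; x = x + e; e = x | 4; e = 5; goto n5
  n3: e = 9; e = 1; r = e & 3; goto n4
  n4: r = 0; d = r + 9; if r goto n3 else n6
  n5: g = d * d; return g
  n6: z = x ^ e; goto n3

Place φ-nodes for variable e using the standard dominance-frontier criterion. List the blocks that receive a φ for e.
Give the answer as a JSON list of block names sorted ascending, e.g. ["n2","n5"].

Answer: ["n3"]

Analysis:
idom tree: n1←n0 n2←n0 n3←n0 n4←n3 n5←n2 n6←n4
Join-block Dom:
  n2: preds {n0,n1}: {n0} ∩ {n0,n1} = {n0}; idom=n0
  n3: preds {n0,n1,n4,n6}: {n0} ∩ {n0,n1} ∩ {n0,n3,n4} ∩ {n0,n3,n4,n6} = {n0}; idom=n0

Frontier:
  n2←n0: walk · to n0
  n2←n1: walk n1 to n0
  n3←n0: walk · to n0
  n3←n1: walk n1 to n0
  n3←n4: walk n4→n3 to n0
  n3←n6: walk n6→n4→n3 to n0
  n0 → ∅
  n1 → {n2,n3}
  n2 → ∅
  n3 → {n3}
  n4 → {n3}
  n5 → ∅
  n6 → {n3}

φ for e: defs {n2,n3}
  DF⁺ = {n3}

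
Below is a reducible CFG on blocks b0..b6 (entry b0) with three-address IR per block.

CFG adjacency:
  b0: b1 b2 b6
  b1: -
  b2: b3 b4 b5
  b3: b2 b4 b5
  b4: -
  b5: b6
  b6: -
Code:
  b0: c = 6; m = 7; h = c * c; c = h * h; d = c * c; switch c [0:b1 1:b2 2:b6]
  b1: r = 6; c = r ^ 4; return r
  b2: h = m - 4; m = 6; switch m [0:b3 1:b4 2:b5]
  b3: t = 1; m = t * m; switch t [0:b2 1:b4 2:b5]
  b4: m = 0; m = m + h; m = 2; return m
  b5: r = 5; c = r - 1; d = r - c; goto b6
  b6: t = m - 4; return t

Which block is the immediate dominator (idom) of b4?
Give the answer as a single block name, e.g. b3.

idom tree: b1←b0 b2←b0 b3←b2 b4←b2 b5←b2 b6←b0
Dom∩ at merges:
  b2: preds {b0,b3}: {b0} ∩ {b0,b2,b3} = {b0}; idom=b0
  b4: preds {b2,b3}: {b0,b2} ∩ {b0,b2,b3} = {b0,b2}; idom=b2
  b5: preds {b2,b3}: {b0,b2} ∩ {b0,b2,b3} = {b0,b2}; idom=b2
  b6: preds {b0,b5}: {b0} ∩ {b0,b2,b5} = {b0}; idom=b0

idom(b4) = b2

Answer: b2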